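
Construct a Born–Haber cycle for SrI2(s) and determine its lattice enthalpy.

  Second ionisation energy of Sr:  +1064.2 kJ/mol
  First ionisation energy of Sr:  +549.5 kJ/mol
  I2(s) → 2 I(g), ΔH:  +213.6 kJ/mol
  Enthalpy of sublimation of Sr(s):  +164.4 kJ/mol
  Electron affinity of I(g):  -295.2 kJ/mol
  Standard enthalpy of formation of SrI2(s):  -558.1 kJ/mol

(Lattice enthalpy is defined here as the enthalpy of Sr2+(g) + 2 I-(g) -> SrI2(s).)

ΔHf° = 1·ΔHsub + 1·(ΣIE) + 1·D(I2) + 2·EA + U
-558.1 = 1·(+164.4) + 1·(+1613.7) + 1·(+213.6) + 2·(-295.2) + U
U = -558.1 − (+1401.3) = -1959.4 kJ/mol

U = -1959.4 kJ/mol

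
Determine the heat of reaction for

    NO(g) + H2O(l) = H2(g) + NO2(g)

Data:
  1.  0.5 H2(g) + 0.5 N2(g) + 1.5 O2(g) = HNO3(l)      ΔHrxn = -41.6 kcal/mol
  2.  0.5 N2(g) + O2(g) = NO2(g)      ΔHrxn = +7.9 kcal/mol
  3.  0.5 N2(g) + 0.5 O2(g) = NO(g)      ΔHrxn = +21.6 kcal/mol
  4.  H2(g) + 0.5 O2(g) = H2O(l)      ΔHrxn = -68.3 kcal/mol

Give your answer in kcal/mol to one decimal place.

eq. 1: not needed (HNO3(l) appears nowhere else).
eq. 2 as written (NO2(g) already on the product side): +7.9 kcal/mol
eq. 3 reversed (reverse to put NO(g) on the reactant side): -21.6 kcal/mol
eq. 4 reversed (H2O(l) must end up as a reactant): +68.3 kcal/mol
ΔHrxn = (1)·(+7.9) + (-1)·(+21.6) + (-1)·(-68.3) = 54.6 kcal/mol

ΔHrxn = 54.6 kcal/mol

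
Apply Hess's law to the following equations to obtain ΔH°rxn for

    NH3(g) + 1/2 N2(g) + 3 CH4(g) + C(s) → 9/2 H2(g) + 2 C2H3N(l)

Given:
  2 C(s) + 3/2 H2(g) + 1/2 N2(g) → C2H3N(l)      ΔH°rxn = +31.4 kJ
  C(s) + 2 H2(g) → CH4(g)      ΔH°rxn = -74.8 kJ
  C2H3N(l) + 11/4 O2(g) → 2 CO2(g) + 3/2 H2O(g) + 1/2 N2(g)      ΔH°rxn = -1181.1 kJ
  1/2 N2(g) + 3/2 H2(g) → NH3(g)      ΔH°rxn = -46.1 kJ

equation 1 × 2: (2)·(+31.4) = +62.8 kJ
equation 2 reversed and × 3: (-3)·(-74.8) = +224.4 kJ
equation 3: not needed.
equation 4 reversed: +46.1 kJ
By Hess's law, ΔH°rxn = (+62.8) + (+224.4) + (+46.1) = 333.3 kJ

ΔH°rxn = 333.3 kJ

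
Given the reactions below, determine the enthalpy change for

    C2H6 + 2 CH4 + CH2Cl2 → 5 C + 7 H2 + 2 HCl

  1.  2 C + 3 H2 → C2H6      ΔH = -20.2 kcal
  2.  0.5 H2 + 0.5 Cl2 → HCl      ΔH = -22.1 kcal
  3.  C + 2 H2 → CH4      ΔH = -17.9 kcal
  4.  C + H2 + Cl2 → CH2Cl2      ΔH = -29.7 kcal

ΔH = 41.5 kcal

eq. 1 reversed (C2H6 must end up as a reactant): +20.2 kcal
eq. 2 × 2 (scale by 2 for the 2 HCl): (2)·(-22.1) = -44.2 kcal
eq. 3 reversed and × 2 (reverse to put CH4 on the reactant side; ×2 to match 2 CH4 in the target): (-2)·(-17.9) = +35.8 kcal
eq. 4 reversed (CH2Cl2 must end up as a reactant): +29.7 kcal
By Hess's law, ΔH = (+20.2) + (-44.2) + (+35.8) + (+29.7) = 41.5 kcal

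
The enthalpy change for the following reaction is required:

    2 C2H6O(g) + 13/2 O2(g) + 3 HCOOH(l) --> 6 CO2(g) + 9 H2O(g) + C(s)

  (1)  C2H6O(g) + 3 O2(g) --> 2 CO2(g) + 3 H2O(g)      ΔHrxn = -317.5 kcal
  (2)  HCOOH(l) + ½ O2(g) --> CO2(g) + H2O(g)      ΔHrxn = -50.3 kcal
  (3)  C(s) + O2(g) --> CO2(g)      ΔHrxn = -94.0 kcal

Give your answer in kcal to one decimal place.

(1) × 2 (scale by 2 for the 2 C2H6O(g)): (2)·(-317.5) = -635.0 kcal
(2) × 3 (scale by 3 for the 3 HCOOH(l)): (3)·(-50.3) = -150.9 kcal
(3) reversed (reverse to put C(s) on the product side): +94.0 kcal
Combining the equations, ΔHrxn = (-635.0) + (-150.9) + (+94.0) = -691.9 kcal

ΔHrxn = -691.9 kcal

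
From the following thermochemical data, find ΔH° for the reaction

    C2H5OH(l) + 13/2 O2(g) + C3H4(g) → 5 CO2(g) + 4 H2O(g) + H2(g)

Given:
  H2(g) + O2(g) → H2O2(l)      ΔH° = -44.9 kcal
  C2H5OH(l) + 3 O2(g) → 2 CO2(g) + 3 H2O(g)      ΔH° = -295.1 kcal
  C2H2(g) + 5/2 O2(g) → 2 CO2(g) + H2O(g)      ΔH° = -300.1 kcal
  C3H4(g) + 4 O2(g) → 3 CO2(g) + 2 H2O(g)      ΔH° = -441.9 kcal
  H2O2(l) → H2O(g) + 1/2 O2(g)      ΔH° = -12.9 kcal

equation 1 reversed (H2(g) must end up as a product): +44.9 kcal
equation 2 as written (C2H5OH(l) already on the reactant side): -295.1 kcal
equation 3: not needed (C2H2(g) appears nowhere else).
equation 4 as written (C3H4(g) already on the reactant side): -441.9 kcal
equation 5 reversed: +12.9 kcal
Combining the equations, ΔH° = (-1)·(-44.9) + (1)·(-295.1) + (1)·(-441.9) + (-1)·(-12.9) = -679.2 kcal

ΔH° = -679.2 kcal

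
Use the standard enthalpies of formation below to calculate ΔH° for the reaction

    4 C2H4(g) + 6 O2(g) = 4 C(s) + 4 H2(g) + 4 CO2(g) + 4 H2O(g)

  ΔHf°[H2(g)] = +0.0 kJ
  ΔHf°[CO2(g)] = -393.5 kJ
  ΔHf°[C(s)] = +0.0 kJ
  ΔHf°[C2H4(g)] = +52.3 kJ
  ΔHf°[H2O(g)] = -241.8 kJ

ΔH° = -2750.4 kJ

Products: 4·(+0.0) + 4·(+0.0) + 4·(-393.5) + 4·(-241.8) = -2541.2
Reactants: 4·(+52.3) + 6·(+0.0) = +209.2
ΔH° = (-2541.2) − (+209.2) = -2750.4 kJ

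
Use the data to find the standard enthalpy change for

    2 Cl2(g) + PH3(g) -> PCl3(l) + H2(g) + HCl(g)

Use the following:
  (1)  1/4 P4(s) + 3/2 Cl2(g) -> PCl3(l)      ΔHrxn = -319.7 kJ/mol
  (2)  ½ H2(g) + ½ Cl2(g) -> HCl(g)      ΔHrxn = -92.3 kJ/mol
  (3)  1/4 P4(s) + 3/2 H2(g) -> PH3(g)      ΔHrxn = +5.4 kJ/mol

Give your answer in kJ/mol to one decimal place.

(1) as written (PCl3(l) already on the product side): -319.7 kJ/mol
(2) as written (HCl(g) already on the product side): -92.3 kJ/mol
(3) reversed (PH3(g) must end up as a reactant): -5.4 kJ/mol
Since enthalpy is a state function, ΔHrxn = (1)·(-319.7) + (1)·(-92.3) + (-1)·(+5.4) = -417.4 kJ/mol

ΔHrxn = -417.4 kJ/mol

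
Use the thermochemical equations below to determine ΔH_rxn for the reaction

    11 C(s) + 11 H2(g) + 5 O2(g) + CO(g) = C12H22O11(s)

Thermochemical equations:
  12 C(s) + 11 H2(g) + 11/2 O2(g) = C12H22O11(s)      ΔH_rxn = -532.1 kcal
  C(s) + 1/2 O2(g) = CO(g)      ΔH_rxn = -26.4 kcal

equation 1 as written: -532.1 kcal
equation 2 reversed: +26.4 kcal
Since enthalpy is a state function, ΔH_rxn = (1)·(-532.1) + (-1)·(-26.4) = -505.7 kcal

ΔH_rxn = -505.7 kcal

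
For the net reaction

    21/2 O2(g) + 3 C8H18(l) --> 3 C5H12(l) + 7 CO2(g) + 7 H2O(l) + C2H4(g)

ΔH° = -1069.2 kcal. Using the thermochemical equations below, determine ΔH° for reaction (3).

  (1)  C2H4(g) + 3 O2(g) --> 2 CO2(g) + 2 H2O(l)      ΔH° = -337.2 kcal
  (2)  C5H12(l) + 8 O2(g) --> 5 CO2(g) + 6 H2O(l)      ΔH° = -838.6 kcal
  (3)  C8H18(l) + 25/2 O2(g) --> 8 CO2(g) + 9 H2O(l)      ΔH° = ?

ΔH° = -1307.4 kcal

(1) reversed (reverse to put C2H4(g) on the product side): +337.2 kcal
(2) reversed and × 3 (reverse to put C5H12(l) on the product side; scale by 3 for the 3 C5H12(l)): (-3)·(-838.6) = +2515.8 kcal
(3) × 3 (×3 to match 3 C8H18(l) in the target): contributes 3·x
-1069.2 = (+337.2) + (+2515.8) + 3·x
x = (-1069.2 − (+2853.0)) / (3) = -1307.4 kcal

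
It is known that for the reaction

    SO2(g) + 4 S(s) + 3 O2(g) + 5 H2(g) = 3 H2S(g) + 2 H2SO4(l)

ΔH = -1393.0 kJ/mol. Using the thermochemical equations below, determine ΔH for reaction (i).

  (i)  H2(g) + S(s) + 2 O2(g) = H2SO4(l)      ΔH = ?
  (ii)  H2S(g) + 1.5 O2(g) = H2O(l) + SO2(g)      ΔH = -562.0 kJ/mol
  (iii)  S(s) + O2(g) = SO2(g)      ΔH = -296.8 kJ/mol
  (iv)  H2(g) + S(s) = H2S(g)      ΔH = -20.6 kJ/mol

(i) × 2: contributes 2·x
(ii): not needed.
(iii) reversed: +296.8 kJ/mol
(iv) × 3: (3)·(-20.6) = -61.8 kJ/mol
-1393.0 = (+296.8) + (-61.8) + 2·x
x = (-1393.0 − (+235.0)) / (2) = -814.0 kJ/mol

ΔH = -814.0 kJ/mol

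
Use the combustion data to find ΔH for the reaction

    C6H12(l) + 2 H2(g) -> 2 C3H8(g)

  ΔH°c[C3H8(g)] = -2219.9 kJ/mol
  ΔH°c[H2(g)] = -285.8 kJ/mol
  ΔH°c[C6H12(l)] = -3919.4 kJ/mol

Using ΔH = Σ nΔHc°(reactants) − Σ nΔHc°(products):
= [1·(-3919.4) + 2·(-285.8)] − [2·(-2219.9)]
= -51.2 kJ/mol

ΔH = -51.2 kJ/mol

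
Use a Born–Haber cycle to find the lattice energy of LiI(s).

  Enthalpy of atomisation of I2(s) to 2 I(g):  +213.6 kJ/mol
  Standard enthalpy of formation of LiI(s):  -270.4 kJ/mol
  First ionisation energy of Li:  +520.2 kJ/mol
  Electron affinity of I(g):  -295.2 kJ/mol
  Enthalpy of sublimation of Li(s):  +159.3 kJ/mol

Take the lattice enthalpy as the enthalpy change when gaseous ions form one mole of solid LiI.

U = -761.5 kJ/mol

ΔHf° = 1·ΔHsub + 1·(ΣIE) + 1/2·D(I2) + 1·EA + U
-270.4 = 1·(+159.3) + 1·(+520.2) + 1/2·(+213.6) + 1·(-295.2) + U
U = -270.4 − (+491.1) = -761.5 kJ/mol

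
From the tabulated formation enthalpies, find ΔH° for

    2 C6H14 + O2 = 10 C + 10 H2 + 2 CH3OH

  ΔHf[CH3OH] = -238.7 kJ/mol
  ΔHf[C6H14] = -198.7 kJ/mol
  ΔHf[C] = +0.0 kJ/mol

Products: 10·(+0.0) + 10·(+0.0) + 2·(-238.7) = -477.4
Reactants: 2·(-198.7) + 1·(+0.0) = -397.4
ΔH° = (-477.4) − (-397.4) = -80.0 kJ/mol

ΔH° = -80.0 kJ/mol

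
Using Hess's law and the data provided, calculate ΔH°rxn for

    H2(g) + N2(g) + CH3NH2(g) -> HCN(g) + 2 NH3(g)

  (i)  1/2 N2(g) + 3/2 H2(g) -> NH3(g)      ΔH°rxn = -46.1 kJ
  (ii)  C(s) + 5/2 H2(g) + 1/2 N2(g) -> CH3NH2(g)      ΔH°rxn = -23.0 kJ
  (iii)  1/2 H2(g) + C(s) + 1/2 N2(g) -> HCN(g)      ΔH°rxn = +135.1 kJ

ΔH°rxn = 65.9 kJ

(i) × 2 (×2 to match 2 NH3(g) in the target): (2)·(-46.1) = -92.2 kJ
(ii) reversed (reverse to put CH3NH2(g) on the reactant side): +23.0 kJ
(iii) as written (HCN(g) already on the product side): +135.1 kJ
ΔH°rxn = (-92.2) + (+23.0) + (+135.1) = 65.9 kJ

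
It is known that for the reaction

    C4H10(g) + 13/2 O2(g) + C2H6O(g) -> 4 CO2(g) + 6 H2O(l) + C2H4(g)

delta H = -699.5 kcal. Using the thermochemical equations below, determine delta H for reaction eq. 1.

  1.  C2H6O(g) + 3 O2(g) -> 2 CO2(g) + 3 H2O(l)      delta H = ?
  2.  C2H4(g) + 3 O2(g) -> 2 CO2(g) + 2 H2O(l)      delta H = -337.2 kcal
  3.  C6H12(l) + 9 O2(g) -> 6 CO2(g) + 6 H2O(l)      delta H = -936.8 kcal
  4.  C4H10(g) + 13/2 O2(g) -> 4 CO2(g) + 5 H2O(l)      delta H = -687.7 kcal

eq. 1 as written (C2H6O(g) already on the reactant side): contributes x
eq. 2 reversed (C2H4(g) must end up as a product): +337.2 kcal
eq. 3: not needed (C6H12(l) appears nowhere else).
eq. 4 as written (C4H10(g) already on the reactant side): -687.7 kcal
-699.5 = (+337.2) + (-687.7) + x
x = (-699.5 − (-350.5)) / (1) = -349.0 kcal

delta H = -349.0 kcal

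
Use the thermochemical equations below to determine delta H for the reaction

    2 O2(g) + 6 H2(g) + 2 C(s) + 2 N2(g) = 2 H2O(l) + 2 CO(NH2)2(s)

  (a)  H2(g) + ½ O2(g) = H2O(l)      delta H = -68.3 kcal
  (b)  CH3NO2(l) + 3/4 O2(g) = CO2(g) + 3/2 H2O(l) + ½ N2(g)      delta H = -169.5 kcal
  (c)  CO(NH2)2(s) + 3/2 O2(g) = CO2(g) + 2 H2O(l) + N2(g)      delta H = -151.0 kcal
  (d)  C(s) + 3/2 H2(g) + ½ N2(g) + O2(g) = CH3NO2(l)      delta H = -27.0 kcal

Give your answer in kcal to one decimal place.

delta H = -295.9 kcal

(a) × 3: (3)·(-68.3) = -204.9 kcal
(b) × 2: (2)·(-169.5) = -339.0 kcal
(c) reversed and × 2: (-2)·(-151.0) = +302.0 kcal
(d) × 2: (2)·(-27.0) = -54.0 kcal
delta H = (3)·(-68.3) + (2)·(-169.5) + (-2)·(-151.0) + (2)·(-27.0) = -295.9 kcal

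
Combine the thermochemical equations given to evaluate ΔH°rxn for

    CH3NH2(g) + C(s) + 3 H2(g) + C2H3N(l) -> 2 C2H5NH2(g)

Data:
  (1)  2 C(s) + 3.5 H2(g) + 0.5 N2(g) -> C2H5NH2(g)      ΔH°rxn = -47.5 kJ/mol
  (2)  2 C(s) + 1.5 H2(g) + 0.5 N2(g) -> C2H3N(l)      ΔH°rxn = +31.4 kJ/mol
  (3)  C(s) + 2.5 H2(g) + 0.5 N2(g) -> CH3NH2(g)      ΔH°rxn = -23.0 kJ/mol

(1) × 2: (2)·(-47.5) = -95.0 kJ/mol
(2) reversed: -31.4 kJ/mol
(3) reversed: +23.0 kJ/mol
ΔH°rxn = (-95.0) + (-31.4) + (+23.0) = -103.4 kJ/mol

ΔH°rxn = -103.4 kJ/mol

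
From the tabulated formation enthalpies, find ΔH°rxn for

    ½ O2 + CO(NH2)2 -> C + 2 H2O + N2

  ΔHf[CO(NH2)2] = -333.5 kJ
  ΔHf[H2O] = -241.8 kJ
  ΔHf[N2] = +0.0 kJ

ΔH°rxn = -150.1 kJ

Products: 1·(+0.0) + 2·(-241.8) + 1·(+0.0) = -483.6
Reactants: 1/2·(+0.0) + 1·(-333.5) = -333.5
ΔH°rxn = (-483.6) − (-333.5) = -150.1 kJ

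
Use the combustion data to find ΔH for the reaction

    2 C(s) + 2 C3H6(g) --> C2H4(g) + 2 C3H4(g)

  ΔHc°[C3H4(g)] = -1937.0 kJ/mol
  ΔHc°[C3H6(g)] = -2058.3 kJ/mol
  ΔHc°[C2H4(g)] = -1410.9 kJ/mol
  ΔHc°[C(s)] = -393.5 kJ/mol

ΔH = 381.3 kJ/mol

With combustion enthalpies, reactants minus products:
= [2·(-393.5) + 2·(-2058.3)] − [1·(-1410.9) + 2·(-1937.0)]
= 381.3 kJ/mol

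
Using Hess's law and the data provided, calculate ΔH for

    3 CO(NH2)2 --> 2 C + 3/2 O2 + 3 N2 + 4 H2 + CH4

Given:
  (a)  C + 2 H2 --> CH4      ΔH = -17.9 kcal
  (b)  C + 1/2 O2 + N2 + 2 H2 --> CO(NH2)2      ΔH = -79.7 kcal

ΔH = 221.2 kcal

(a) as written (CH4 already on the product side): -17.9 kcal
(b) reversed and × 3 (CO(NH2)2 must end up as a reactant; ×3 to match 3 CO(NH2)2 in the target): (-3)·(-79.7) = +239.1 kcal
ΔH = (-17.9) + (+239.1) = 221.2 kcal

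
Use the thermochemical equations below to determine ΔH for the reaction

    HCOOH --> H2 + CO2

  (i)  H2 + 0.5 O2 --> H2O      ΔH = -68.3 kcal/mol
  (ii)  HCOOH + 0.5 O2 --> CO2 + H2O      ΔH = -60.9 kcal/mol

ΔH = 7.4 kcal/mol

(i) reversed: +68.3 kcal/mol
(ii) as written: -60.9 kcal/mol
ΔH = (+68.3) + (-60.9) = 7.4 kcal/mol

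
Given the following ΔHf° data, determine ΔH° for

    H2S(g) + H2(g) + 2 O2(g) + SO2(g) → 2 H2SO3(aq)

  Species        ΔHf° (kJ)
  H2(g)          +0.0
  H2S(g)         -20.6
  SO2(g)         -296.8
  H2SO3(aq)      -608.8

ΔH° = -900.2 kJ

Products: 2·(-608.8) = -1217.6
Reactants: 1·(-20.6) + 1·(+0.0) + 2·(+0.0) + 1·(-296.8) = -317.4
ΔH° = (-1217.6) − (-317.4) = -900.2 kJ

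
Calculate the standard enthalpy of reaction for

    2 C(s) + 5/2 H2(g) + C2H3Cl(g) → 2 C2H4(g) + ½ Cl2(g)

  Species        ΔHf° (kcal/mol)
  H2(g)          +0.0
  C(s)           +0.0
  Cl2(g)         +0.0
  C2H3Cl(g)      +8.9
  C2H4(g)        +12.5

ΔH°rxn = 16.1 kcal/mol

ΔH°rxn = Σ nΔHf°(products) − Σ nΔHf°(reactants).
Products: 2·(+12.5) + 1/2·(+0.0) = +25.0
Reactants: 2·(+0.0) + 5/2·(+0.0) + 1·(+8.9) = +8.9
ΔH°rxn = (+25.0) − (+8.9) = 16.1 kcal/mol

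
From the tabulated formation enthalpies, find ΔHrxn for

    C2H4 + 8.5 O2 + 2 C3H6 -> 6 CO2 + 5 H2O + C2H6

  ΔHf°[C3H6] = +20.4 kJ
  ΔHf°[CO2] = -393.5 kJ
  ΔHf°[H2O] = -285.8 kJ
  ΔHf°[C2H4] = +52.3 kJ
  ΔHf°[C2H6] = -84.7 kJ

ΔHrxn = -3967.8 kJ

Products: 6·(-393.5) + 5·(-285.8) + 1·(-84.7) = -3874.7
Reactants: 1·(+52.3) + 17/2·(+0.0) + 2·(+20.4) = +93.1
ΔHrxn = (-3874.7) − (+93.1) = -3967.8 kJ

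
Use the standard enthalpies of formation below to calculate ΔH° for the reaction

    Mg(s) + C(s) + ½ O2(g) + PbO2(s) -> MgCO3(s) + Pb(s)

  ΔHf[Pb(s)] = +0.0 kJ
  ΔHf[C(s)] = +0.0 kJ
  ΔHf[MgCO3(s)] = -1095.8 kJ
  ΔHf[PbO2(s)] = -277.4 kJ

ΔH°rxn = Σ nΔHf°(products) − Σ nΔHf°(reactants).
Products: 1·(-1095.8) + 1·(+0.0) = -1095.8
Reactants: 1·(+0.0) + 1·(+0.0) + 1/2·(+0.0) + 1·(-277.4) = -277.4
ΔH° = (-1095.8) − (-277.4) = -818.4 kJ

ΔH° = -818.4 kJ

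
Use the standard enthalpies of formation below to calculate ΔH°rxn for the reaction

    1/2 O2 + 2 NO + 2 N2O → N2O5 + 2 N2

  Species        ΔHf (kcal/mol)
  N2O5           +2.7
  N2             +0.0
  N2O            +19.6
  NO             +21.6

Products: 1·(+2.7) + 2·(+0.0) = +2.7
Reactants: 1/2·(+0.0) + 2·(+21.6) + 2·(+19.6) = +82.4
ΔH°rxn = (+2.7) − (+82.4) = -79.7 kcal/mol

ΔH°rxn = -79.7 kcal/mol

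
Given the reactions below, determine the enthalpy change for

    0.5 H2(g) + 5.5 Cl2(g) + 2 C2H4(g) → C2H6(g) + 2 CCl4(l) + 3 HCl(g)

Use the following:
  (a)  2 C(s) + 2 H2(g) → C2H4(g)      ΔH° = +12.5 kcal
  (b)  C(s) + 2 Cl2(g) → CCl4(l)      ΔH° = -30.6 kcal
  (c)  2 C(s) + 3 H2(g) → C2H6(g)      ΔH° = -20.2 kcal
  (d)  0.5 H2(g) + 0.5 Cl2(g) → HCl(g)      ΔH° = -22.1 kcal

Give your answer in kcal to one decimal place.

(a) reversed and × 2 (C2H4(g) must end up as a reactant; scale by 2 for the 2 C2H4(g)): (-2)·(+12.5) = -25.0 kcal
(b) × 2 (×2 to match 2 CCl4(l) in the target): (2)·(-30.6) = -61.2 kcal
(c) as written (C2H6(g) already on the product side): -20.2 kcal
(d) × 3 (scale by 3 for the 3 HCl(g)): (3)·(-22.1) = -66.3 kcal
Since enthalpy is a state function, ΔH° = (-2)·(+12.5) + (2)·(-30.6) + (1)·(-20.2) + (3)·(-22.1) = -172.7 kcal

ΔH° = -172.7 kcal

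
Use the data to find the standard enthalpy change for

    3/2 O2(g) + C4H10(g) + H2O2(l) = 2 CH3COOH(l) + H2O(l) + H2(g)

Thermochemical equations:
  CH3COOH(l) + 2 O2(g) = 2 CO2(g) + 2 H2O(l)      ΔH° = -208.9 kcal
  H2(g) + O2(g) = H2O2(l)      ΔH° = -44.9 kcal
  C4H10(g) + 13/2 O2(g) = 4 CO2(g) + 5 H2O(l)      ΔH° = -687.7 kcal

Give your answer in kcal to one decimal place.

equation 1 reversed and × 2: (-2)·(-208.9) = +417.8 kcal
equation 2 reversed: +44.9 kcal
equation 3 as written: -687.7 kcal
ΔH° = (+417.8) + (+44.9) + (-687.7) = -225.0 kcal

ΔH° = -225.0 kcal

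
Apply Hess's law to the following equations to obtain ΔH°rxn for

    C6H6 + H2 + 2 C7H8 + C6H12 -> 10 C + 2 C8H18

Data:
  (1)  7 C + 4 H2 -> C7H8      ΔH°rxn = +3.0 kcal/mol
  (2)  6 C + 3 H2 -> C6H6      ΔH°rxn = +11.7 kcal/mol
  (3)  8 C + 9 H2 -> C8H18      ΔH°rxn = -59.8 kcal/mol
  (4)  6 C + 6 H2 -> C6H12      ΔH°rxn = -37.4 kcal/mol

(1) reversed and × 2 (C7H8 must end up as a reactant; ×2 to match 2 C7H8 in the target): (-2)·(+3.0) = -6.0 kcal/mol
(2) reversed (C6H6 must end up as a reactant): -11.7 kcal/mol
(3) × 2 (×2 to match 2 C8H18 in the target): (2)·(-59.8) = -119.6 kcal/mol
(4) reversed (C6H12 must end up as a reactant): +37.4 kcal/mol
Since enthalpy is a state function, ΔH°rxn = (-6.0) + (-11.7) + (-119.6) + (+37.4) = -99.9 kcal/mol

ΔH°rxn = -99.9 kcal/mol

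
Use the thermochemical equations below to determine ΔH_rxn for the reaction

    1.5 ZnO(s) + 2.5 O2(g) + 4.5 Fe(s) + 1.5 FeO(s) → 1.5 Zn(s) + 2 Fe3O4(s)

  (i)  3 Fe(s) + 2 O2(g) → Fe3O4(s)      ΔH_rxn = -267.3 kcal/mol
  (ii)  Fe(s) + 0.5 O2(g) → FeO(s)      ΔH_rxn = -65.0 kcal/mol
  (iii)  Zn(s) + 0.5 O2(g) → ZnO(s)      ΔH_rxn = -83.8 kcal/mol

(i) × 2 (×2 to match 2 Fe3O4(s) in the target): (2)·(-267.3) = -534.6 kcal/mol
(ii) reversed and × 3/2 (reverse to put FeO(s) on the reactant side; scale by 3/2 for the 3/2 FeO(s)): (-3/2)·(-65.0) = +97.5 kcal/mol
(iii) reversed and × 3/2 (reverse to put ZnO(s) on the reactant side; ×3/2 to match 3/2 ZnO(s) in the target): (-3/2)·(-83.8) = +125.7 kcal/mol
Combining the equations, ΔH_rxn = (2)·(-267.3) + (-3/2)·(-65.0) + (-3/2)·(-83.8) = -311.4 kcal/mol

ΔH_rxn = -311.4 kcal/mol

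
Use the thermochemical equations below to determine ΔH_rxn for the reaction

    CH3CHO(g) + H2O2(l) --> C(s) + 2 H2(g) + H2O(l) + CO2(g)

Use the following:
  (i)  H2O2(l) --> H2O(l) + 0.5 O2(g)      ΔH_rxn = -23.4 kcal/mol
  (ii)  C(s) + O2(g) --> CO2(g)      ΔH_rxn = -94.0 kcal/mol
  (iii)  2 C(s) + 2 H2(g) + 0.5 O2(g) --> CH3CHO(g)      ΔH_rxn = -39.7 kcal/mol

(i) as written: -23.4 kcal/mol
(ii) as written: -94.0 kcal/mol
(iii) reversed: +39.7 kcal/mol
Since enthalpy is a state function, ΔH_rxn = (1)·(-23.4) + (1)·(-94.0) + (-1)·(-39.7) = -77.7 kcal/mol

ΔH_rxn = -77.7 kcal/mol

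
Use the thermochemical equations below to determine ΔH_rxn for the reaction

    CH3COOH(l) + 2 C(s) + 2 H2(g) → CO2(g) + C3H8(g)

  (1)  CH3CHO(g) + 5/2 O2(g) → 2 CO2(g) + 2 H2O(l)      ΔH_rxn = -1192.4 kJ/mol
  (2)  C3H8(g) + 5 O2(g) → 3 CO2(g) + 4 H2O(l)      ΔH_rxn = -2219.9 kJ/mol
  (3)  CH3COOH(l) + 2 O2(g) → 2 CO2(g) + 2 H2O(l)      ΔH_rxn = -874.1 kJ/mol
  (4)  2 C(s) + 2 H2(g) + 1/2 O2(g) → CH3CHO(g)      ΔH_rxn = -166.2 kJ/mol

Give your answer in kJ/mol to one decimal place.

(1) as written: -1192.4 kJ/mol
(2) reversed: +2219.9 kJ/mol
(3) as written: -874.1 kJ/mol
(4) as written: -166.2 kJ/mol
Combining the equations, ΔH_rxn = (-1192.4) + (+2219.9) + (-874.1) + (-166.2) = -12.8 kJ/mol

ΔH_rxn = -12.8 kJ/mol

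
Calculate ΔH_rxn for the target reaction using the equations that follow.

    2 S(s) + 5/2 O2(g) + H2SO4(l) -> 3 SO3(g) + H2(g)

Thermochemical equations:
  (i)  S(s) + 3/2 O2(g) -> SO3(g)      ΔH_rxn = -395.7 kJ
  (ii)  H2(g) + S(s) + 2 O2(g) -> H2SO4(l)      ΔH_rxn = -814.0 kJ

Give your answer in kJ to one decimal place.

(i) × 3 (×3 to match 3 SO3(g) in the target): (3)·(-395.7) = -1187.1 kJ
(ii) reversed (reverse to put H2SO4(l) on the reactant side): +814.0 kJ
ΔH_rxn = (3)·(-395.7) + (-1)·(-814.0) = -373.1 kJ

ΔH_rxn = -373.1 kJ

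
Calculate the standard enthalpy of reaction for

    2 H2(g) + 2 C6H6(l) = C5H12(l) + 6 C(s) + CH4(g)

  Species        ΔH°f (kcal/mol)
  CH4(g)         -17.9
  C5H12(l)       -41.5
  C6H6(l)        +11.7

ΔH°rxn = -82.8 kcal/mol

ΔH°rxn = Σ nΔHf°(products) − Σ nΔHf°(reactants).
Products: 1·(-41.5) + 6·(+0.0) + 1·(-17.9) = -59.4
Reactants: 2·(+0.0) + 2·(+11.7) = +23.4
ΔH°rxn = (-59.4) − (+23.4) = -82.8 kcal/mol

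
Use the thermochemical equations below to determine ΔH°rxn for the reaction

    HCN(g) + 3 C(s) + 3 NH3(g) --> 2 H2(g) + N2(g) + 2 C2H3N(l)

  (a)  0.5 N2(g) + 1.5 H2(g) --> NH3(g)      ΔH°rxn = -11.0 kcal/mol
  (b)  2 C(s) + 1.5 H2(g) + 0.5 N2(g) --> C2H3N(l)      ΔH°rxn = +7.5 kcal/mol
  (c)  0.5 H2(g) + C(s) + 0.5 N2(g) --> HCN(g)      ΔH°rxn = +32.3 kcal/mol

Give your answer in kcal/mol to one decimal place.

(a) reversed and × 3: (-3)·(-11.0) = +33.0 kcal/mol
(b) × 2: (2)·(+7.5) = +15.0 kcal/mol
(c) reversed: -32.3 kcal/mol
Summing the manipulated equations, ΔH°rxn = (-3)·(-11.0) + (2)·(+7.5) + (-1)·(+32.3) = 15.7 kcal/mol

ΔH°rxn = 15.7 kcal/mol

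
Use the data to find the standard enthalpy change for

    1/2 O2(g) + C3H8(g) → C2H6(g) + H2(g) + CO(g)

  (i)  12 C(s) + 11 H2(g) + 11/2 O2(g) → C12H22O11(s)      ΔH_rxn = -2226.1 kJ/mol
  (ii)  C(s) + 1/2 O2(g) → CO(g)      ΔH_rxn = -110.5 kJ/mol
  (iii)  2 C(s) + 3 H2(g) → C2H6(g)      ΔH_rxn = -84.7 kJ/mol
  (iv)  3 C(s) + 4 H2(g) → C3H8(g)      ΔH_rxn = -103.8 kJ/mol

ΔH_rxn = -91.4 kJ/mol

(i): not needed (C12H22O11(s) appears nowhere else).
(ii) as written (CO(g) already on the product side): -110.5 kJ/mol
(iii) as written (C2H6(g) already on the product side): -84.7 kJ/mol
(iv) reversed (C3H8(g) must end up as a reactant): +103.8 kJ/mol
By Hess's law, ΔH_rxn = (-110.5) + (-84.7) + (+103.8) = -91.4 kJ/mol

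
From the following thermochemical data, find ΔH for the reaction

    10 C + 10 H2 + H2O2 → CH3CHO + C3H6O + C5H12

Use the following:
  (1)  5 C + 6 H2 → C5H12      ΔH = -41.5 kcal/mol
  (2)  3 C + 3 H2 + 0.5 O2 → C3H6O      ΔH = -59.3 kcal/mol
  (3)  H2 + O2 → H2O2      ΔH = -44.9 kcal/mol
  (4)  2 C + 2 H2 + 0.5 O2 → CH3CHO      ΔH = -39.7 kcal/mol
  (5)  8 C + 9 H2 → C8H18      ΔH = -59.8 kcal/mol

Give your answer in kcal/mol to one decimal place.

ΔH = -95.6 kcal/mol

(1) as written: -41.5 kcal/mol
(2) as written: -59.3 kcal/mol
(3) reversed: +44.9 kcal/mol
(4) as written: -39.7 kcal/mol
(5): not needed.
Combining the equations, ΔH = (1)·(-41.5) + (1)·(-59.3) + (-1)·(-44.9) + (1)·(-39.7) = -95.6 kcal/mol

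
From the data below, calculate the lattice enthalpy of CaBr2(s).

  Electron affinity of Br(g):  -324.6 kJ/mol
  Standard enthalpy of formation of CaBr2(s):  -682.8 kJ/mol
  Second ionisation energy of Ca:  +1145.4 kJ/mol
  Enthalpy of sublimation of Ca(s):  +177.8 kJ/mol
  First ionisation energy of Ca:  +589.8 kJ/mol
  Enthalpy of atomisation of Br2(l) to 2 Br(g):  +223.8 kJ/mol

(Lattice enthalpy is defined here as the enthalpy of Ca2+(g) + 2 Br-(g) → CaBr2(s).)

ΔHf° = 1·ΔHsub + 1·(ΣIE) + 1·D(Br2) + 2·EA + U
-682.8 = 1·(+177.8) + 1·(+1735.2) + 1·(+223.8) + 2·(-324.6) + U
U = -682.8 − (+1487.6) = -2170.4 kJ/mol

U = -2170.4 kJ/mol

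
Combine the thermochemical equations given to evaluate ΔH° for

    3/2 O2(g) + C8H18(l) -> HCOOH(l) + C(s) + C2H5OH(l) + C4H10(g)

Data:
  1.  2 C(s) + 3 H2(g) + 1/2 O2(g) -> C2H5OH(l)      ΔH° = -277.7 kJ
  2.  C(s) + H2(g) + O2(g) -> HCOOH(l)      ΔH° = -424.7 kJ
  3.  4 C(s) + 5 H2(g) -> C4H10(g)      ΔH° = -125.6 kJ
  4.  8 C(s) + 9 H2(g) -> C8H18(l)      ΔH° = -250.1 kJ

ΔH° = -577.9 kJ

eq. 1 as written (C2H5OH(l) already on the product side): -277.7 kJ
eq. 2 as written (HCOOH(l) already on the product side): -424.7 kJ
eq. 3 as written (C4H10(g) already on the product side): -125.6 kJ
eq. 4 reversed (reverse to put C8H18(l) on the reactant side): +250.1 kJ
By Hess's law, ΔH° = (1)·(-277.7) + (1)·(-424.7) + (1)·(-125.6) + (-1)·(-250.1) = -577.9 kJ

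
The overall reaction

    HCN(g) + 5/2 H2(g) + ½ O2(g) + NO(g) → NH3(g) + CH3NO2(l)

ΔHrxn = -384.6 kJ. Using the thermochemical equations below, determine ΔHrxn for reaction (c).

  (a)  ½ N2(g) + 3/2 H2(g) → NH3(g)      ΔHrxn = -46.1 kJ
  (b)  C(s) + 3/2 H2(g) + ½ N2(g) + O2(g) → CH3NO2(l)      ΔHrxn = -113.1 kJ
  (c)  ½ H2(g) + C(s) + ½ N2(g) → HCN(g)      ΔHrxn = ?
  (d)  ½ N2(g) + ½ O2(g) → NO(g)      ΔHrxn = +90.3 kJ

(a) as written (NH3(g) already on the product side): -46.1 kJ
(b) as written (CH3NO2(l) already on the product side): -113.1 kJ
(c) reversed (reverse to put HCN(g) on the reactant side): contributes −x
(d) reversed (reverse to put NO(g) on the reactant side): -90.3 kJ
-384.6 = (-46.1) + (-113.1) + (-90.3) − x
x = (-384.6 − (-249.5)) / (-1) = 135.1 kJ

ΔHrxn = 135.1 kJ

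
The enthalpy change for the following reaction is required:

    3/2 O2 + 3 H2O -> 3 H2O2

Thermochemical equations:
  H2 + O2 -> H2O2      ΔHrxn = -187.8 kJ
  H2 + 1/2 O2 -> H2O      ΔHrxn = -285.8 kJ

ΔHrxn = 294.0 kJ

equation 1 × 3 (×3 to match 3 H2O2 in the target): (3)·(-187.8) = -563.4 kJ
equation 2 reversed and × 3 (reverse to put H2O on the reactant side; ×3 to match 3 H2O in the target): (-3)·(-285.8) = +857.4 kJ
ΔHrxn = (3)·(-187.8) + (-3)·(-285.8) = 294.0 kJ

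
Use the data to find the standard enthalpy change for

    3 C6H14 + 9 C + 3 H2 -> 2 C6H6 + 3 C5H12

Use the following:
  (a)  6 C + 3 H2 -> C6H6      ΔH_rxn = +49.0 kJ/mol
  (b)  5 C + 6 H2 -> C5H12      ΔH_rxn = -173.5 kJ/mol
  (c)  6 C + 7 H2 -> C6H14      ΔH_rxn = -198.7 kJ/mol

ΔH_rxn = 173.6 kJ/mol

(a) × 2 (scale by 2 for the 2 C6H6): (2)·(+49.0) = +98.0 kJ/mol
(b) × 3 (×3 to match 3 C5H12 in the target): (3)·(-173.5) = -520.5 kJ/mol
(c) reversed and × 3 (C6H14 must end up as a reactant; ×3 to match 3 C6H14 in the target): (-3)·(-198.7) = +596.1 kJ/mol
Since enthalpy is a state function, ΔH_rxn = (+98.0) + (-520.5) + (+596.1) = 173.6 kJ/mol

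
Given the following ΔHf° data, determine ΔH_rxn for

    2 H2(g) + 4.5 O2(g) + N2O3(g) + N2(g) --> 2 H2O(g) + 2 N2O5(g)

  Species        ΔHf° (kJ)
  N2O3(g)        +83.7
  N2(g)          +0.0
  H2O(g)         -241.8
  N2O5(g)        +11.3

Products: 2·(-241.8) + 2·(+11.3) = -461.0
Reactants: 2·(+0.0) + 9/2·(+0.0) + 1·(+83.7) + 1·(+0.0) = +83.7
ΔH_rxn = (-461.0) − (+83.7) = -544.7 kJ

ΔH_rxn = -544.7 kJ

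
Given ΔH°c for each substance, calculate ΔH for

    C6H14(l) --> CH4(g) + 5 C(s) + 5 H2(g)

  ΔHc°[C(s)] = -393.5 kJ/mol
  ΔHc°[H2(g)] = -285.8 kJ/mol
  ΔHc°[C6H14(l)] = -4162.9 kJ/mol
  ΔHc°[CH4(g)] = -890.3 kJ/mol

With combustion enthalpies, reactants minus products:
= [1·(-4162.9)] − [1·(-890.3) + 5·(-393.5) + 5·(-285.8)]
= 123.9 kJ/mol

ΔH = 123.9 kJ/mol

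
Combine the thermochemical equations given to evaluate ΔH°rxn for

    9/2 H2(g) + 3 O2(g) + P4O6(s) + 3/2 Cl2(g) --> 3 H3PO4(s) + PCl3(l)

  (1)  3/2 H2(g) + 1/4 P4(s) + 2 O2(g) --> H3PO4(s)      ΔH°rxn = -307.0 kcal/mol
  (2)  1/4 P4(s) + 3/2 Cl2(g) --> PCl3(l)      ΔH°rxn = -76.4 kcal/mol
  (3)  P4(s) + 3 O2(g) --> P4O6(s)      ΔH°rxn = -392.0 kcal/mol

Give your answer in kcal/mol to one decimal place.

ΔH°rxn = -605.4 kcal/mol

(1) × 3: (3)·(-307.0) = -921.0 kcal/mol
(2) as written: -76.4 kcal/mol
(3) reversed: +392.0 kcal/mol
Summing the manipulated equations, ΔH°rxn = (3)·(-307.0) + (1)·(-76.4) + (-1)·(-392.0) = -605.4 kcal/mol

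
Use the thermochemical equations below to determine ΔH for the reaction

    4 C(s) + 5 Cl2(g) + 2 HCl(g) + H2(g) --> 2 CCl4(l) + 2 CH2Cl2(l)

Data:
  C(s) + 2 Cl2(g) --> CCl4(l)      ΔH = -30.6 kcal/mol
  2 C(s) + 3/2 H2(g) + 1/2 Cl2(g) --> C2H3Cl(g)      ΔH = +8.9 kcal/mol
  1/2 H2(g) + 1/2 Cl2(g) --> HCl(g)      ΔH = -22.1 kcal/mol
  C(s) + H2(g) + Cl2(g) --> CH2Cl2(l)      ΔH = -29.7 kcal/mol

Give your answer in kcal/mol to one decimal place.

ΔH = -76.4 kcal/mol

equation 1 × 2: (2)·(-30.6) = -61.2 kcal/mol
equation 2: not needed.
equation 3 reversed and × 2: (-2)·(-22.1) = +44.2 kcal/mol
equation 4 × 2: (2)·(-29.7) = -59.4 kcal/mol
Since enthalpy is a state function, ΔH = (2)·(-30.6) + (-2)·(-22.1) + (2)·(-29.7) = -76.4 kcal/mol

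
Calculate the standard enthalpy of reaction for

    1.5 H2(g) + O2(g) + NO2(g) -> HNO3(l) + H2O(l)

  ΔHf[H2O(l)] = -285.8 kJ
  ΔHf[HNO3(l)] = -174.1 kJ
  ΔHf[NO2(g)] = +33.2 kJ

ΔH_rxn = -493.1 kJ

ΔH°rxn = Σ nΔHf°(products) − Σ nΔHf°(reactants).
Products: 1·(-174.1) + 1·(-285.8) = -459.9
Reactants: 3/2·(+0.0) + 1·(+0.0) + 1·(+33.2) = +33.2
ΔH_rxn = (-459.9) − (+33.2) = -493.1 kJ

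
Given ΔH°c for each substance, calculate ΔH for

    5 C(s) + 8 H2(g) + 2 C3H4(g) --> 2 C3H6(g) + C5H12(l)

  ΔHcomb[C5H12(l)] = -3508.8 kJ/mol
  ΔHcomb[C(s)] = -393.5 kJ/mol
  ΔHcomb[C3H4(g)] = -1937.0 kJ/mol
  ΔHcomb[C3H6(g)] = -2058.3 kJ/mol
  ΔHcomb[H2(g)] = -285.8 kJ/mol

With combustion enthalpies, reactants minus products:
= [5·(-393.5) + 8·(-285.8) + 2·(-1937.0)] − [2·(-2058.3) + 1·(-3508.8)]
= -502.5 kJ/mol

ΔH = -502.5 kJ/mol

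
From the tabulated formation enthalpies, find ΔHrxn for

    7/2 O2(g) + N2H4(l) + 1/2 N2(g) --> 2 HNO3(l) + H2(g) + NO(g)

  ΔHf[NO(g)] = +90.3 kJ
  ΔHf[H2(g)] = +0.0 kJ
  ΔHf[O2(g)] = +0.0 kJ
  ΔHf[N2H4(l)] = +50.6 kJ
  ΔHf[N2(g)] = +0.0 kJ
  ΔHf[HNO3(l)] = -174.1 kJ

ΔHrxn = -308.5 kJ

ΔH°rxn = Σ nΔHf°(products) − Σ nΔHf°(reactants).
Products: 2·(-174.1) + 1·(+0.0) + 1·(+90.3) = -257.9
Reactants: 7/2·(+0.0) + 1·(+50.6) + 1/2·(+0.0) = +50.6
ΔHrxn = (-257.9) − (+50.6) = -308.5 kJ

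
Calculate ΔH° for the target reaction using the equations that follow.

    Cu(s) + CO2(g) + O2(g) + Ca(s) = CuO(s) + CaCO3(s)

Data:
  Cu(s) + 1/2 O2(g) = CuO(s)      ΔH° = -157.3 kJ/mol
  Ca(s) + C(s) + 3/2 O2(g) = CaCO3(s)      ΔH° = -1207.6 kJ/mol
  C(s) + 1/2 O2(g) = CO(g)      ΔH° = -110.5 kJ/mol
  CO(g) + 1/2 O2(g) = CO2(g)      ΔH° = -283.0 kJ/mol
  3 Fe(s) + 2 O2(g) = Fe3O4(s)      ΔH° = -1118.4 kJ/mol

equation 1 as written: -157.3 kJ/mol
equation 2 as written: -1207.6 kJ/mol
equation 3 reversed: +110.5 kJ/mol
equation 4 reversed: +283.0 kJ/mol
equation 5: not needed.
Summing the manipulated equations, ΔH° = (1)·(-157.3) + (1)·(-1207.6) + (-1)·(-110.5) + (-1)·(-283.0) = -971.4 kJ/mol

ΔH° = -971.4 kJ/mol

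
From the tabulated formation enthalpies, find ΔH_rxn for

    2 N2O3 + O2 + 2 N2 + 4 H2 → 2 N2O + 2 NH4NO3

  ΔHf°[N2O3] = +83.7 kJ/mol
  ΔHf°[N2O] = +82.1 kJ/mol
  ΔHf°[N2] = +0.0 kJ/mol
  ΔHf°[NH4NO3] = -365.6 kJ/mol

ΔH_rxn = -734.4 kJ/mol

Products: 2·(+82.1) + 2·(-365.6) = -567.0
Reactants: 2·(+83.7) + 1·(+0.0) + 2·(+0.0) + 4·(+0.0) = +167.4
ΔH_rxn = (-567.0) − (+167.4) = -734.4 kJ/mol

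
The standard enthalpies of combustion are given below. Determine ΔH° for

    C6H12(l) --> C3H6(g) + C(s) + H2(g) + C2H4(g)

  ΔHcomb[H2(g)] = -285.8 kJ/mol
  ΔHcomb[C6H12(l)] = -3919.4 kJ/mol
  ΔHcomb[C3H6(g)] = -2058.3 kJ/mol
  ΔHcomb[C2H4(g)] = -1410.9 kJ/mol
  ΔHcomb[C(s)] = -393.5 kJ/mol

ΔH° = 229.1 kJ/mol

With combustion enthalpies, reactants minus products:
= [1·(-3919.4)] − [1·(-2058.3) + 1·(-393.5) + 1·(-285.8) + 1·(-1410.9)]
= 229.1 kJ/mol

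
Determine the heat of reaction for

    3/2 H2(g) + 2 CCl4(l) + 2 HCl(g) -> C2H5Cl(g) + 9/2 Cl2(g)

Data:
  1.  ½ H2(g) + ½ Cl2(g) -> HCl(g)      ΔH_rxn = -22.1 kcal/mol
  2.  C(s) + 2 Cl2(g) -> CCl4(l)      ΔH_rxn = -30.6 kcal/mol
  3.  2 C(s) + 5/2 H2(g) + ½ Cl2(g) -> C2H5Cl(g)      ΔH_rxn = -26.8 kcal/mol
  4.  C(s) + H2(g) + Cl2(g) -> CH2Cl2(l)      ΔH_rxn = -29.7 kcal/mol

ΔH_rxn = 78.6 kcal/mol

eq. 1 reversed and × 2: (-2)·(-22.1) = +44.2 kcal/mol
eq. 2 reversed and × 2: (-2)·(-30.6) = +61.2 kcal/mol
eq. 3 as written: -26.8 kcal/mol
eq. 4: not needed.
Summing the manipulated equations, ΔH_rxn = (-2)·(-22.1) + (-2)·(-30.6) + (1)·(-26.8) = 78.6 kcal/mol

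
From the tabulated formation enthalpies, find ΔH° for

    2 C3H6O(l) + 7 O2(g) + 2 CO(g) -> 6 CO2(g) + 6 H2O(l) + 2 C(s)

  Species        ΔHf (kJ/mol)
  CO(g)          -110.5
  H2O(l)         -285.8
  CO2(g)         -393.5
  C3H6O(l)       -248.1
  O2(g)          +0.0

ΔH° = -3358.6 kJ/mol

Products: 6·(-393.5) + 6·(-285.8) + 2·(+0.0) = -4075.8
Reactants: 2·(-248.1) + 7·(+0.0) + 2·(-110.5) = -717.2
ΔH° = (-4075.8) − (-717.2) = -3358.6 kJ/mol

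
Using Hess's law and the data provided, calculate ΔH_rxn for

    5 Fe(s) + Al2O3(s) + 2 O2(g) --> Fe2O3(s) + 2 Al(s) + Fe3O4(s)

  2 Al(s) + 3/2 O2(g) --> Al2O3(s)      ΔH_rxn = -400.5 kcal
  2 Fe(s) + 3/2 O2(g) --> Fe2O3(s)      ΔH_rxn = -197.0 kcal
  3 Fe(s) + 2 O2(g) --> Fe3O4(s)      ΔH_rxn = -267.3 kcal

equation 1 reversed: +400.5 kcal
equation 2 as written: -197.0 kcal
equation 3 as written: -267.3 kcal
Summing the manipulated equations, ΔH_rxn = (-1)·(-400.5) + (1)·(-197.0) + (1)·(-267.3) = -63.8 kcal

ΔH_rxn = -63.8 kcal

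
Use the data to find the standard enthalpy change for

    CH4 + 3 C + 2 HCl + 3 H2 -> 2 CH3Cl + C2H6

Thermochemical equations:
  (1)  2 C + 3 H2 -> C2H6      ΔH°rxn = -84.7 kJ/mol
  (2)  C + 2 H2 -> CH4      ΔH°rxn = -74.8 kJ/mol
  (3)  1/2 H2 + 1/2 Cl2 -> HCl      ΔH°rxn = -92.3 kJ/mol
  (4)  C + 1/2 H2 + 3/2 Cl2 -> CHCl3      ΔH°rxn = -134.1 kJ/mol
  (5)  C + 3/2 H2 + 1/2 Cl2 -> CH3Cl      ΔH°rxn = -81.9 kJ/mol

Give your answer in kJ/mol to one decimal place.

(1) as written: -84.7 kJ/mol
(2) reversed: +74.8 kJ/mol
(3) reversed and × 2: (-2)·(-92.3) = +184.6 kJ/mol
(4): not needed.
(5) × 2: (2)·(-81.9) = -163.8 kJ/mol
ΔH°rxn = (-84.7) + (+74.8) + (+184.6) + (-163.8) = 10.9 kJ/mol

ΔH°rxn = 10.9 kJ/mol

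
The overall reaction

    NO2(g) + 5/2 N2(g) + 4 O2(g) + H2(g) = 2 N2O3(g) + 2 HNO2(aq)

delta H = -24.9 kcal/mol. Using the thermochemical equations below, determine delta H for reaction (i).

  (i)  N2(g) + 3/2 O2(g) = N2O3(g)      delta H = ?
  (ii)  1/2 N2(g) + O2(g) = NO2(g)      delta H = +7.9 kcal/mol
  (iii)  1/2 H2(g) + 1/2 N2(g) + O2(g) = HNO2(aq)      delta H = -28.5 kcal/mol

delta H = 20.0 kcal/mol

(i) × 2 (×2 to match 2 N2O3(g) in the target): contributes 2·x
(ii) reversed (NO2(g) must end up as a reactant): -7.9 kcal/mol
(iii) × 2 (×2 to match 2 HNO2(aq) in the target): (2)·(-28.5) = -57.0 kcal/mol
-24.9 = (-7.9) + (-57.0) + 2·x
x = (-24.9 − (-64.9)) / (2) = 20.0 kcal/mol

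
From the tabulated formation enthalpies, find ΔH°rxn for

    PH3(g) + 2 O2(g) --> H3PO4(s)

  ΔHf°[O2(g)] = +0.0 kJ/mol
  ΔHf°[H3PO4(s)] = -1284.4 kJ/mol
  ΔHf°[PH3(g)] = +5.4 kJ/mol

Products: 1·(-1284.4) = -1284.4
Reactants: 1·(+5.4) + 2·(+0.0) = +5.4
ΔH°rxn = (-1284.4) − (+5.4) = -1289.8 kJ/mol

ΔH°rxn = -1289.8 kJ/mol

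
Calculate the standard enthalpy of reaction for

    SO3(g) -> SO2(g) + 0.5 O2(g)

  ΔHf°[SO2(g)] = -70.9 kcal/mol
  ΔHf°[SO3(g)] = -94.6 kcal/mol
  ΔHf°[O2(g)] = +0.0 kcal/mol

ΔH_rxn = 23.7 kcal/mol

Products: 1·(-70.9) + 1/2·(+0.0) = -70.9
Reactants: 1·(-94.6) = -94.6
ΔH_rxn = (-70.9) − (-94.6) = 23.7 kcal/mol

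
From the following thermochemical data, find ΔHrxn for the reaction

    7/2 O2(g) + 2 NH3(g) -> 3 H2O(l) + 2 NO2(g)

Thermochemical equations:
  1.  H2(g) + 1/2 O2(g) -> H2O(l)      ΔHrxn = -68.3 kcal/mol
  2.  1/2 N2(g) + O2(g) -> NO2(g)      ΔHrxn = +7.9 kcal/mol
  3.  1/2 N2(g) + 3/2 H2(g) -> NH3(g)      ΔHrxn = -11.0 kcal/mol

ΔHrxn = -167.1 kcal/mol

eq. 1 × 3 (scale by 3 for the 3 H2O(l)): (3)·(-68.3) = -204.9 kcal/mol
eq. 2 × 2 (×2 to match 2 NO2(g) in the target): (2)·(+7.9) = +15.8 kcal/mol
eq. 3 reversed and × 2 (reverse to put NH3(g) on the reactant side; scale by 2 for the 2 NH3(g)): (-2)·(-11.0) = +22.0 kcal/mol
Since enthalpy is a state function, ΔHrxn = (3)·(-68.3) + (2)·(+7.9) + (-2)·(-11.0) = -167.1 kcal/mol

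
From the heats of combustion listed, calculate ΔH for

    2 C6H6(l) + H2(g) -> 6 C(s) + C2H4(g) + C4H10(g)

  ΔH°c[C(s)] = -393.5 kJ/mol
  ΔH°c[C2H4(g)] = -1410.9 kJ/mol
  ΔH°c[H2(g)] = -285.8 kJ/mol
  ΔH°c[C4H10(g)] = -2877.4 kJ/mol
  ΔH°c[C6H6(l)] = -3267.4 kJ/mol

ΔH = -171.3 kJ/mol

Using ΔH = Σ nΔHc°(reactants) − Σ nΔHc°(products):
= [2·(-3267.4) + 1·(-285.8)] − [6·(-393.5) + 1·(-1410.9) + 1·(-2877.4)]
= -171.3 kJ/mol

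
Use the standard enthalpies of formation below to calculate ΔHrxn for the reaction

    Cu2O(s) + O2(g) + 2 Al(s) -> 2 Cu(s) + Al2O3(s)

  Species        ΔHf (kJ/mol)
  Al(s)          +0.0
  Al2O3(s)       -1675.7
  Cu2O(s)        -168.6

ΔHrxn = -1507.1 kJ/mol

Products: 2·(+0.0) + 1·(-1675.7) = -1675.7
Reactants: 1·(-168.6) + 1·(+0.0) + 2·(+0.0) = -168.6
ΔHrxn = (-1675.7) − (-168.6) = -1507.1 kJ/mol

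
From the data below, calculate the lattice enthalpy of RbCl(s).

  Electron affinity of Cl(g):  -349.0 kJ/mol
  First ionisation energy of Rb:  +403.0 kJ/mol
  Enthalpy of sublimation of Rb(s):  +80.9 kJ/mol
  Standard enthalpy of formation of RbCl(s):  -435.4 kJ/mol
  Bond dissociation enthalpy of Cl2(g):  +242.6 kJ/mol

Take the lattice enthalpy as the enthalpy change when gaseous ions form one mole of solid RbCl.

U = -691.6 kJ/mol

ΔHf° = 1·ΔHsub + 1·(ΣIE) + 1/2·D(Cl2) + 1·EA + U
-435.4 = 1·(+80.9) + 1·(+403.0) + 1/2·(+242.6) + 1·(-349.0) + U
U = -435.4 − (+256.2) = -691.6 kJ/mol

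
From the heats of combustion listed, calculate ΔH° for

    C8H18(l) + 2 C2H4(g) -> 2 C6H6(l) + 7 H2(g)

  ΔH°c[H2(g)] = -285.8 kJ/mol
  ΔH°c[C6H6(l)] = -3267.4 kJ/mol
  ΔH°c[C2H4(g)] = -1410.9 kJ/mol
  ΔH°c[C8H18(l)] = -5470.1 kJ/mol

ΔH° = 243.5 kJ/mol

With combustion enthalpies, reactants minus products:
= [1·(-5470.1) + 2·(-1410.9)] − [2·(-3267.4) + 7·(-285.8)]
= 243.5 kJ/mol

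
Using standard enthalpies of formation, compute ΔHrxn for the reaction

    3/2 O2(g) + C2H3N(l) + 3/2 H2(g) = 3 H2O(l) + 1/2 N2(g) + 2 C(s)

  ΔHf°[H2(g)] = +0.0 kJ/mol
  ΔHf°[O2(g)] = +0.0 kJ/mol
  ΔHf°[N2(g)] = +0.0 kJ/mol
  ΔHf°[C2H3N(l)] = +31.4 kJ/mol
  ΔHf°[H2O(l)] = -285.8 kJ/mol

ΔHrxn = -888.8 kJ/mol

Products: 3·(-285.8) + 1/2·(+0.0) + 2·(+0.0) = -857.4
Reactants: 3/2·(+0.0) + 1·(+31.4) + 3/2·(+0.0) = +31.4
ΔHrxn = (-857.4) − (+31.4) = -888.8 kJ/mol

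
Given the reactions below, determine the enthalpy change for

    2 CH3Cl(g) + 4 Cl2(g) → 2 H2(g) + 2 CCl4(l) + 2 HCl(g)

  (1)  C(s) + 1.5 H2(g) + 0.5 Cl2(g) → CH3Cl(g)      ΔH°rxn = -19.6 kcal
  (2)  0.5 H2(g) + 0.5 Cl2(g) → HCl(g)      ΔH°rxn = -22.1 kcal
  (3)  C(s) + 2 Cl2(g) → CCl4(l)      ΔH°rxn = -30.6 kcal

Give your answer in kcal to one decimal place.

ΔH°rxn = -66.2 kcal

(1) reversed and × 2: (-2)·(-19.6) = +39.2 kcal
(2) × 2: (2)·(-22.1) = -44.2 kcal
(3) × 2: (2)·(-30.6) = -61.2 kcal
ΔH°rxn = (-2)·(-19.6) + (2)·(-22.1) + (2)·(-30.6) = -66.2 kcal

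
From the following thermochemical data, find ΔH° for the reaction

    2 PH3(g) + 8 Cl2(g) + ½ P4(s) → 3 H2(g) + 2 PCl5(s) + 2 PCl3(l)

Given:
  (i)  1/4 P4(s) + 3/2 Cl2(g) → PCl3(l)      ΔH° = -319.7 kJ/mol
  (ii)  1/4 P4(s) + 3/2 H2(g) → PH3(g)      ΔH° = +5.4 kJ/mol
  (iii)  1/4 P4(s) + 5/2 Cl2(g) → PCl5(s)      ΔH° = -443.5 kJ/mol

(i) × 2: (2)·(-319.7) = -639.4 kJ/mol
(ii) reversed and × 2: (-2)·(+5.4) = -10.8 kJ/mol
(iii) × 2: (2)·(-443.5) = -887.0 kJ/mol
Combining the equations, ΔH° = (2)·(-319.7) + (-2)·(+5.4) + (2)·(-443.5) = -1537.2 kJ/mol

ΔH° = -1537.2 kJ/mol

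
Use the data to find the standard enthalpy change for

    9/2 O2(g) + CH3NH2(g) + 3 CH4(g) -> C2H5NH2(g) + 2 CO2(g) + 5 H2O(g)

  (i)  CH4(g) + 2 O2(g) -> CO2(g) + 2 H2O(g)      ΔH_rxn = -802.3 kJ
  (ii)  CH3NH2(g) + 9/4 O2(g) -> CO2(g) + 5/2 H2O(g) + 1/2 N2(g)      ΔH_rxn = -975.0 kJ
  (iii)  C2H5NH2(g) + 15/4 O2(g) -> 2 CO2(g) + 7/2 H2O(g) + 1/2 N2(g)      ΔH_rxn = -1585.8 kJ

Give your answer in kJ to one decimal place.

(i) × 3: (3)·(-802.3) = -2406.9 kJ
(ii) as written: -975.0 kJ
(iii) reversed: +1585.8 kJ
Combining the equations, ΔH_rxn = (-2406.9) + (-975.0) + (+1585.8) = -1796.1 kJ

ΔH_rxn = -1796.1 kJ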